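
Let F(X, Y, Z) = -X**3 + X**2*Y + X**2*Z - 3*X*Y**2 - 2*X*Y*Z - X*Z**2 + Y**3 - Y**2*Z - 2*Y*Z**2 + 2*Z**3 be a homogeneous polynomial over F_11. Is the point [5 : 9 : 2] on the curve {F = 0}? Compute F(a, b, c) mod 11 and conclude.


F(5,9,2) ≡ 5 (mod 11); P is NOT on the curve.

Evaluate F(5, 9, 2) term-by-term (mod 11).
  -X**3 ↦ -1·125·1·1 = -125
  X**2*Y ↦ 1·25·9·1 = 225
  X**2*Z ↦ 1·25·1·2 = 50
  -3*X*Y**2 ↦ -3·5·81·1 = -1215
  -2*X*Y*Z ↦ -2·5·9·2 = -180
  -X*Z**2 ↦ -1·5·1·4 = -20
  Y**3 ↦ 1·1·729·1 = 729
  -Y**2*Z ↦ -1·1·81·2 = -162
  -2*Y*Z**2 ↦ -2·1·9·4 = -72
  2*Z**3 ↦ 2·1·1·8 = 16
Sum: F(5, 9, 2) = (-125) + (225) + (50) + (-1215) + (-180) + (-20) + (729) + (-162) + (-72) + (16) = -754.
Reducing mod 11: -754 ≡ 5 (mod 11).
Since F(a, b, c) ≡ 5 ≠ 0 (mod 11), P does NOT lie on the curve.


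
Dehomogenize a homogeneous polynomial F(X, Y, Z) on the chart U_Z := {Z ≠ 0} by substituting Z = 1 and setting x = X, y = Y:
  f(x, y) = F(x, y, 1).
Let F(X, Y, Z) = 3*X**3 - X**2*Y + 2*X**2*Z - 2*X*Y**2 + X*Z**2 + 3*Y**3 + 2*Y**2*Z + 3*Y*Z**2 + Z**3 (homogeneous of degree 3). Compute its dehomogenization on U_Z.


f(x, y) = 3*x**3 - x**2*y + 2*x**2 - 2*x*y**2 + x + 3*y**3 + 2*y**2 + 3*y + 1

On U_Z we set Z = 1. Each monomial c·X^i·Y^j·Z^k in F becomes c·x^i·y^j·1^k = c·x^i·y^j.
Substituting Z = 1: F(X, Y, 1) = 3*x**3 - x**2*y + 2*x**2 - 2*x*y**2 + x + 3*y**3 + 2*y**2 + 3*y + 1.
Note: deg(f) ≤ deg(F) = 3; strict inequality happens when F is divisible by Z (lost terms).


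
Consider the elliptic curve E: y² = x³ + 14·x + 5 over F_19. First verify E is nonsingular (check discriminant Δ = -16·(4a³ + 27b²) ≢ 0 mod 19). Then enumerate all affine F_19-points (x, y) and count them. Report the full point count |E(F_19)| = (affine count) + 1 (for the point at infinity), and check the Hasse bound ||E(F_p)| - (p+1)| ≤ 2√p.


Affine points = {(0, 9), (0, 10), (1, 1), (1, 18), (3, 6), (3, 13), (4, 7), (4, 12), (6, 1), (6, 18), (7, 3), (7, 16), (9, 9), (9, 10), (10, 9), (10, 10), (12, 1), (12, 18), (13, 3), (13, 16), (14, 0), (17, 8), (17, 11), (18, 3), (18, 16)}; affine count = 25; |E(F_19)| = 26.

Discriminant check: Δ ∝ 4a³ + 27b² = 4·14³ + 27·5² = 4·2744 + 27·25 ≡ 4 (mod 19). Nonzero ⇒ E is nonsingular.
For each x ∈ F_19, compute rhs = x³ + 14·x + 5 mod 19, then count y ∈ F_19 with y² ≡ rhs.
  x = 0: rhs = 5, matching y values: 9, 10 (2 points).
  x = 1: rhs = 1, matching y values: 1, 18 (2 points).
  x = 2: rhs = 3, matching y values: none (0 points).
  x = 3: rhs = 17, matching y values: 6, 13 (2 points).
  x = 4: rhs = 11, matching y values: 7, 12 (2 points).
  x = 5: rhs = 10, matching y values: none (0 points).
  x = 6: rhs = 1, matching y values: 1, 18 (2 points).
  x = 7: rhs = 9, matching y values: 3, 16 (2 points).
  x = 8: rhs = 2, matching y values: none (0 points).
  x = 9: rhs = 5, matching y values: 9, 10 (2 points).
  x = 10: rhs = 5, matching y values: 9, 10 (2 points).
  x = 11: rhs = 8, matching y values: none (0 points).
  x = 12: rhs = 1, matching y values: 1, 18 (2 points).
  x = 13: rhs = 9, matching y values: 3, 16 (2 points).
  x = 14: rhs = 0, matching y values: 0 (1 points).
  x = 15: rhs = 18, matching y values: none (0 points).
  x = 16: rhs = 12, matching y values: none (0 points).
  x = 17: rhs = 7, matching y values: 8, 11 (2 points).
  x = 18: rhs = 9, matching y values: 3, 16 (2 points).
Total affine count: 25.
Full point count |E(F_19)| = 25 + 1 = 26.
Hasse bound: |26 − (19+1)| = |6| = 6 ≤ 2√19 ≈ 8.7178 ✓.


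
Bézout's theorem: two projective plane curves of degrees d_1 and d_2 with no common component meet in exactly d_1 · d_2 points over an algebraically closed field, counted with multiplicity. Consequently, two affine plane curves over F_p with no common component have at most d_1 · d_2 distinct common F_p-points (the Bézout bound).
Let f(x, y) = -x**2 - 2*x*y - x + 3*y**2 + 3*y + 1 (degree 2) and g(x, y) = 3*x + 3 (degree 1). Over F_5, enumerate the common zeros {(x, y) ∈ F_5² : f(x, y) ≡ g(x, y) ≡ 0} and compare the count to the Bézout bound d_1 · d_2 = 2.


Common zeros: ∅; count = 0; Bézout bound = 2.

deg(f) = 2, deg(g) = 1, so Bézout bound = 2.
Scan x ∈ F_5. For each x, list the y ∈ F_5 with f(x, y) ≡ 0 and those with g(x, y) ≡ 0 (mod 5); the common zeros in that column are the intersection.
  x = 0: f ≡ 0 at y ∈ ∅; g ≡ 0 at y ∈ ∅; common: ∅.
  x = 1: f ≡ 0 at y ∈ ∅; g ≡ 0 at y ∈ ∅; common: ∅.
  x = 2: f ≡ 0 at y ∈ {0, 2}; g ≡ 0 at y ∈ ∅; common: ∅.
  x = 3: f ≡ 0 at y ∈ {2, 4}; g ≡ 0 at y ∈ ∅; common: ∅.
  x = 4: f ≡ 0 at y ∈ ∅; g ≡ 0 at y ∈ {0, 1, 2, 3, 4}; common: ∅.
Collecting: common zeros = ∅, so the count is 0.
Comparison with the Bézout bound: 0 ≤ 2 = deg(f)·deg(g), as expected for curves with no common component (the affine F_5-count falls short of the bound because intersections may lie at infinity, over extension fields, or carry multiplicity).


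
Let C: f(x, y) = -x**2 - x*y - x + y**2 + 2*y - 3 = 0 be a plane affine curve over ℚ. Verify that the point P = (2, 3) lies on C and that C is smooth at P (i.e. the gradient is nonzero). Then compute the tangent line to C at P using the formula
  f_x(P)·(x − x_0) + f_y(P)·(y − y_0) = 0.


Tangent line at P: -8*x + 6*y - 2 = 0.

Step 1: f(2, 3) = 0, so P lies on C.
Step 2: partial derivatives
  f_x(x, y) = -2*x - y - 1, f_y(x, y) = -x + 2*y + 2.
  f_x(P) = -8, f_y(P) = 6 (gradient nonzero, so P is smooth).
Step 3: tangent line at P: -8·(x − 2) + 6·(y − 3) = 0.
Expanding: -8*x + 6*y - 2 = 0.


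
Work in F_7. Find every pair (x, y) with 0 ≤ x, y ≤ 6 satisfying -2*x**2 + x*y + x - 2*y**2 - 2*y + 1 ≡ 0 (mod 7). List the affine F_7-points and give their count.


Affine F_7-points: {(1, 0), (1, 3), (2, 1), (2, 6), (3, 0), (3, 4), (5, 6), (6, 1)}; count = 8.

For each of the 49 pairs (x, y) ∈ F_7², evaluate f(x, y) mod 7. Record the zeros.
  x = 0: [0↦1, 1↦4, 2↦3, 3↦5, 4↦3, 5↦4, 6↦1]  zeros at y ∈ ∅
  x = 1: [0↦0, 1↦4, 2↦4, 3↦0, 4↦6, 5↦1, 6↦6]  zeros at y ∈ {0, 3}
  x = 2: [0↦2, 1↦0, 2↦1, 3↦5, 4↦5, 5↦1, 6↦0]  zeros at y ∈ {1, 6}
  x = 3: [0↦0, 1↦6, 2↦1, 3↦6, 4↦0, 5↦4, 6↦4]  zeros at y ∈ {0, 4}
  x = 4: [0↦1, 1↦1, 2↦4, 3↦3, 4↦5, 5↦3, 6↦4]  zeros at y ∈ ∅
  x = 5: [0↦5, 1↦6, 2↦3, 3↦3, 4↦6, 5↦5, 6↦0]  zeros at y ∈ {6}
  x = 6: [0↦5, 1↦0, 2↦5, 3↦6, 4↦3, 5↦3, 6↦6]  zeros at y ∈ {1}
Collecting zeros: affine points = {(1, 0), (1, 3), (2, 1), (2, 6), (3, 0), (3, 4), (5, 6), (6, 1)}.
Total count |C(F_7)_aff| = 8.


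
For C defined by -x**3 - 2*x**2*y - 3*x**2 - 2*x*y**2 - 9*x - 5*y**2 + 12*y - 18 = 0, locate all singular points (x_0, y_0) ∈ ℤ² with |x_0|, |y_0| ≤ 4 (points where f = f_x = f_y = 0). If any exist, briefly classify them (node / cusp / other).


Singular points: {(-3, 3)}; classification: cusp.

Compute partial derivatives:
  f_x = -3*x**2 - 4*x*y - 6*x - 2*y**2 - 9.
  f_y = -2*x**2 - 4*x*y - 10*y + 12.
Scan x_0 ∈ {−4, ..., 4}. For each x_0, f_y(x_0, y) is a polynomial in y; find its integer roots y ∈ {−4, ..., 4}, then test f_x and f at those candidates.
  x = -4: f_y(-4, y) = 6*y - 20; no integer root y with |y| ≤ 4.
  x = -3: f_y(-3, y) = 2*y - 6; vanishes at y ∈ {3}. (-3, 3): f_x = 0, f = 0 — SINGULAR.
  x = -2: f_y(-2, y) = 4 - 2*y; vanishes at y ∈ {2}. (-2, 2): f_x = -1 ≠ 0.
  x = -1: f_y(-1, y) = 10 - 6*y; no integer root y with |y| ≤ 4.
  x = 0: f_y(0, y) = 12 - 10*y; no integer root y with |y| ≤ 4.
  x = 1: f_y(1, y) = 10 - 14*y; no integer root y with |y| ≤ 4.
  x = 2: f_y(2, y) = 4 - 18*y; no integer root y with |y| ≤ 4.
  x = 3: f_y(3, y) = -22*y - 6; no integer root y with |y| ≤ 4.
  x = 4: f_y(4, y) = -26*y - 20; no integer root y with |y| ≤ 4.
Only singular point on the grid: (-3, 3).
Classify: substitute x = -3 + u, y = 3 + v and expand: f = -u**3 - 2*u**2*v - 2*u*v**2 + v**2.
No constant or linear terms (consistent with a singular point). Quadratic part: v**2. Cubic part: -u**3 - 2*u**2*v - 2*u*v**2.
The quadratic part v**2 is a perfect square, so there is a single (double) tangent line v = 0, i.e. y = 3. Restricting the cubic part to that line (v = 0) leaves -u**3 ≠ 0, so f is not divisible by v and the branch is v² ≈ u**3 to lowest order — this is a cusp.
Classification: cusp.


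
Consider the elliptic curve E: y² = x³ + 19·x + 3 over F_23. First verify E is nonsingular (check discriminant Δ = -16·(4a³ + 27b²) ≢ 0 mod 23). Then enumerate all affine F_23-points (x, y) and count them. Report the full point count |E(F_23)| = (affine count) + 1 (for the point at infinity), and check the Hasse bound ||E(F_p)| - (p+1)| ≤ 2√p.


Affine points = {(0, 7), (0, 16), (1, 0), (2, 7), (2, 16), (3, 8), (3, 15), (5, 4), (5, 19), (8, 0), (9, 11), (9, 12), (11, 5), (11, 18), (12, 2), (12, 21), (13, 3), (13, 20), (14, 0), (15, 11), (15, 12), (17, 8), (17, 15), (18, 6), (18, 17), (19, 1), (19, 22), (21, 7), (21, 16), (22, 11), (22, 12)}; affine count = 31; |E(F_23)| = 32.

Discriminant check: Δ ∝ 4a³ + 27b² = 4·19³ + 27·3² = 4·6859 + 27·9 ≡ 10 (mod 23). Nonzero ⇒ E is nonsingular.
For each x ∈ F_23, compute rhs = x³ + 19·x + 3 mod 23, then count y ∈ F_23 with y² ≡ rhs.
  x = 0: rhs = 3, matching y values: 7, 16 (2 points).
  x = 1: rhs = 0, matching y values: 0 (1 points).
  x = 2: rhs = 3, matching y values: 7, 16 (2 points).
  x = 3: rhs = 18, matching y values: 8, 15 (2 points).
  x = 4: rhs = 5, matching y values: none (0 points).
  x = 5: rhs = 16, matching y values: 4, 19 (2 points).
  x = 6: rhs = 11, matching y values: none (0 points).
  x = 7: rhs = 19, matching y values: none (0 points).
  x = 8: rhs = 0, matching y values: 0 (1 points).
  x = 9: rhs = 6, matching y values: 11, 12 (2 points).
  x = 10: rhs = 20, matching y values: none (0 points).
  x = 11: rhs = 2, matching y values: 5, 18 (2 points).
  x = 12: rhs = 4, matching y values: 2, 21 (2 points).
  x = 13: rhs = 9, matching y values: 3, 20 (2 points).
  x = 14: rhs = 0, matching y values: 0 (1 points).
  x = 15: rhs = 6, matching y values: 11, 12 (2 points).
  x = 16: rhs = 10, matching y values: none (0 points).
  x = 17: rhs = 18, matching y values: 8, 15 (2 points).
  x = 18: rhs = 13, matching y values: 6, 17 (2 points).
  x = 19: rhs = 1, matching y values: 1, 22 (2 points).
  x = 20: rhs = 11, matching y values: none (0 points).
  x = 21: rhs = 3, matching y values: 7, 16 (2 points).
  x = 22: rhs = 6, matching y values: 11, 12 (2 points).
Total affine count: 31.
Full point count |E(F_23)| = 31 + 1 = 32.
Hasse bound: |32 − (23+1)| = |8| = 8 ≤ 2√23 ≈ 9.5917 ✓.


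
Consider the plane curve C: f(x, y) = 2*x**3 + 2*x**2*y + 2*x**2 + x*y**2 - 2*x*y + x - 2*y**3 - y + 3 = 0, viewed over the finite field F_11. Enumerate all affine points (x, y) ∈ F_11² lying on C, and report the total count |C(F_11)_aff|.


Affine F_11-points: {(0, 1), (2, 4), (4, 5), (5, 0), (6, 10), (9, 1), (10, 10)}; count = 7.

For each of the 121 pairs (x, y) ∈ F_11², evaluate f(x, y) mod 11. Record the zeros.
  x = 0: [0↦3, 1↦0, 2↦7, 3↦1, 4↦3, 5↦1, 6↦5, 7↦3, 8↦5, 9↦10, 10↦6]  zeros at y ∈ {1}
  x = 1: [0↦8, 1↦6, 2↦5, 3↦4, 4↦2, 5↦9, 6↦2, 7↦2, 8↦8, 9↦8, 10↦1]  zeros at y ∈ ∅
  x = 2: [0↦7, 1↦10, 2↦5, 3↦2, 4↦0, 5↦9, 6↦6, 7↦1, 8↦4, 9↦3, 10↦8]  zeros at y ∈ {4}
  x = 3: [0↦1, 1↦2, 2↦8, 3↦7, 4↦9, 5↦2, 6↦7, 7↦1, 8↦5, 9↦7, 10↦6]  zeros at y ∈ ∅
  x = 4: [0↦2, 1↦5, 2↦4, 3↦9, 4↦8, 5↦0, 6↦6, 7↦3, 8↦1, 9↦10, 10↦7]  zeros at y ∈ {5}
  x = 5: [0↦0, 1↦9, 2↦5, 3↦9, 4↦9, 5↦4, 6↦4, 7↦8, 8↦4, 9↦2, 10↦1]  zeros at y ∈ {0}
  x = 6: [0↦7, 1↦4, 2↦1, 3↦8, 4↦2, 5↦4, 6↦2, 7↦6, 8↦4, 9↦6, 10↦0]  zeros at y ∈ {10}
  x = 7: [0↦2, 1↦2, 2↦4, 3↦7, 4↦10, 5↦1, 6↦1, 7↦9, 8↦2, 9↦1, 10↦5]  zeros at y ∈ ∅
  x = 8: [0↦8, 1↦4, 2↦4, 3↦7, 4↦1, 5↦7, 6↦2, 7↦7, 8↦10, 9↦10, 10↦6]  zeros at y ∈ ∅
  x = 9: [0↦4, 1↦0, 2↦2, 3↦9, 4↦9, 5↦1, 6↦6, 7↦1, 8↦7, 9↦1, 10↦4]  zeros at y ∈ {1}
  x = 10: [0↦2, 1↦2, 2↦10, 3↦3, 4↦2, 5↦6, 6↦3, 7↦3, 8↦5, 9↦8, 10↦0]  zeros at y ∈ {10}
Collecting zeros: affine points = {(0, 1), (2, 4), (4, 5), (5, 0), (6, 10), (9, 1), (10, 10)}.
Total count |C(F_11)_aff| = 7.


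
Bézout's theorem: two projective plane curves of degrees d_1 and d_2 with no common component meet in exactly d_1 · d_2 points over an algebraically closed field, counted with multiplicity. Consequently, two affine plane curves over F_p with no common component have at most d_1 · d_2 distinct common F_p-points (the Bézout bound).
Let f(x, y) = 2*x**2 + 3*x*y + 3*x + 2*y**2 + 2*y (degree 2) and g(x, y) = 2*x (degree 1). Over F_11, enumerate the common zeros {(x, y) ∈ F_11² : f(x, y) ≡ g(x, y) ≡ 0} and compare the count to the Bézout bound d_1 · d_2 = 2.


Common zeros: {(0, 0), (0, 10)}; count = 2; Bézout bound = 2.

deg(f) = 2, deg(g) = 1, so Bézout bound = 2.
Scan x ∈ F_11. For each x, list the y ∈ F_11 with f(x, y) ≡ 0 and those with g(x, y) ≡ 0 (mod 11); the common zeros in that column are the intersection.
  x = 0: f ≡ 0 at y ∈ {0, 10}; g ≡ 0 at y ∈ {0, 1, 2, 3, 4, 5, 6, 7, 8, 9, 10}; common: {0, 10}.
  x = 1: f ≡ 0 at y ∈ ∅; g ≡ 0 at y ∈ ∅; common: ∅.
  x = 2: f ≡ 0 at y ∈ ∅; g ≡ 0 at y ∈ ∅; common: ∅.
  x = 3: f ≡ 0 at y ∈ {5, 6}; g ≡ 0 at y ∈ ∅; common: ∅.
  x = 4: f ≡ 0 at y ∈ {0, 4}; g ≡ 0 at y ∈ ∅; common: ∅.
  x = 5: f ≡ 0 at y ∈ {4}; g ≡ 0 at y ∈ ∅; common: ∅.
  x = 6: f ≡ 0 at y ∈ ∅; g ≡ 0 at y ∈ ∅; common: ∅.
  x = 7: f ≡ 0 at y ∈ ∅; g ≡ 0 at y ∈ ∅; common: ∅.
  x = 8: f ≡ 0 at y ∈ ∅; g ≡ 0 at y ∈ ∅; common: ∅.
  x = 9: f ≡ 0 at y ∈ {1}; g ≡ 0 at y ∈ ∅; common: ∅.
  x = 10: f ≡ 0 at y ∈ {1, 5}; g ≡ 0 at y ∈ ∅; common: ∅.
Collecting: common zeros = {(0, 0), (0, 10)}, so the count is 2.
Comparison with the Bézout bound: 2 ≤ 2 = deg(f)·deg(g), as expected for curves with no common component (the bound is attained).


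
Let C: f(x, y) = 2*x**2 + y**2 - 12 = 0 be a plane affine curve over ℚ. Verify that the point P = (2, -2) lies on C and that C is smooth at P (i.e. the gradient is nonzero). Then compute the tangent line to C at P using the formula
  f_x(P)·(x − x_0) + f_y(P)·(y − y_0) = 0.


Tangent line at P: 8*x - 4*y - 24 = 0.

Step 1: f(2, -2) = 0, so P lies on C.
Step 2: partial derivatives
  f_x(x, y) = 4*x, f_y(x, y) = 2*y.
  f_x(P) = 8, f_y(P) = -4 (gradient nonzero, so P is smooth).
Step 3: tangent line at P: 8·(x − 2) + -4·(y − -2) = 0.
Expanding: 8*x - 4*y - 24 = 0.


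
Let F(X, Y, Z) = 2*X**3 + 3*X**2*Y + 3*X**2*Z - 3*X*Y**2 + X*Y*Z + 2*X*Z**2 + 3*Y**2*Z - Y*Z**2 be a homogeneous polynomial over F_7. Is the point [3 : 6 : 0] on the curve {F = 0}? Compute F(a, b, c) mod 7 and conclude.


F(3,6,0) ≡ 4 (mod 7); P is NOT on the curve.

Evaluate F(3, 6, 0) term-by-term (mod 7).
  2*X**3 ↦ 2·27·1·1 = 54
  3*X**2*Y ↦ 3·9·6·1 = 162
  3*X**2*Z ↦ 3·9·1·0 = 0
  -3*X*Y**2 ↦ -3·3·36·1 = -324
  X*Y*Z ↦ 1·3·6·0 = 0
  2*X*Z**2 ↦ 2·3·1·0 = 0
  3*Y**2*Z ↦ 3·1·36·0 = 0
  -Y*Z**2 ↦ -1·1·6·0 = 0
Sum: F(3, 6, 0) = (54) + (162) + (0) + (-324) + (0) + (0) + (0) + (0) = -108.
Reducing mod 7: -108 ≡ 4 (mod 7).
Since F(a, b, c) ≡ 4 ≠ 0 (mod 7), P does NOT lie on the curve.


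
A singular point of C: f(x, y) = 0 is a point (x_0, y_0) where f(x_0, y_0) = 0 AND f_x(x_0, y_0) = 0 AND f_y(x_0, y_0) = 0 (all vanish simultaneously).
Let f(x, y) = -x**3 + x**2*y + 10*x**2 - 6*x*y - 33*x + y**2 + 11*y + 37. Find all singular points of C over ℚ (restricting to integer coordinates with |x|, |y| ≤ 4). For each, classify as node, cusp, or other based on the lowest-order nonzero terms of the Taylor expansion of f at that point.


Singular points: {(3, -1)}; classification: cusp.

Compute partial derivatives:
  f_x = -3*x**2 + 2*x*y + 20*x - 6*y - 33.
  f_y = x**2 - 6*x + 2*y + 11.
Scan x_0 ∈ {−4, ..., 4}. For each x_0, f_y(x_0, y) is a polynomial in y; find its integer roots y ∈ {−4, ..., 4}, then test f_x and f at those candidates.
  x = -4: f_y(-4, y) = 2*y + 51; no integer root y with |y| ≤ 4.
  x = -3: f_y(-3, y) = 2*y + 38; no integer root y with |y| ≤ 4.
  x = -2: f_y(-2, y) = 2*y + 27; no integer root y with |y| ≤ 4.
  x = -1: f_y(-1, y) = 2*y + 18; no integer root y with |y| ≤ 4.
  x = 0: f_y(0, y) = 2*y + 11; no integer root y with |y| ≤ 4.
  x = 1: f_y(1, y) = 2*y + 6; vanishes at y ∈ {-3}. (1, -3): f_x = -4 ≠ 0.
  x = 2: f_y(2, y) = 2*y + 3; no integer root y with |y| ≤ 4.
  x = 3: f_y(3, y) = 2*y + 2; vanishes at y ∈ {-1}. (3, -1): f_x = 0, f = 0 — SINGULAR.
  x = 4: f_y(4, y) = 2*y + 3; no integer root y with |y| ≤ 4.
Only singular point on the grid: (3, -1).
Classify: substitute x = 3 + u, y = -1 + v and expand: f = -u**3 + u**2*v + v**2.
No constant or linear terms (consistent with a singular point). Quadratic part: v**2. Cubic part: -u**3 + u**2*v.
The quadratic part v**2 is a perfect square, so there is a single (double) tangent line v = 0, i.e. y = -1. Restricting the cubic part to that line (v = 0) leaves -u**3 ≠ 0, so f is not divisible by v and the branch is v² ≈ u**3 to lowest order — this is a cusp.
Classification: cusp.


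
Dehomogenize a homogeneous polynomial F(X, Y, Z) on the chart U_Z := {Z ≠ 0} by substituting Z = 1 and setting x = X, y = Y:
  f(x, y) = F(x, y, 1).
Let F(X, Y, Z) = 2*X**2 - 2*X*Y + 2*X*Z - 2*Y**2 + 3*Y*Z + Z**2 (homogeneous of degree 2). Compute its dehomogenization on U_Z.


f(x, y) = 2*x**2 - 2*x*y + 2*x - 2*y**2 + 3*y + 1

On U_Z we set Z = 1. Each monomial c·X^i·Y^j·Z^k in F becomes c·x^i·y^j·1^k = c·x^i·y^j.
Substituting Z = 1: F(X, Y, 1) = 2*x**2 - 2*x*y + 2*x - 2*y**2 + 3*y + 1.
Note: deg(f) ≤ deg(F) = 2; strict inequality happens when F is divisible by Z (lost terms).


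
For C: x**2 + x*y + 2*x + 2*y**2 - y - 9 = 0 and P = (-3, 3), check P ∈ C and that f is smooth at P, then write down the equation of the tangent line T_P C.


Tangent line at P: -x + 8*y - 27 = 0.

Step 1: f(-3, 3) = 0, so P lies on C.
Step 2: partial derivatives
  f_x(x, y) = 2*x + y + 2, f_y(x, y) = x + 4*y - 1.
  f_x(P) = -1, f_y(P) = 8 (gradient nonzero, so P is smooth).
Step 3: tangent line at P: -1·(x − -3) + 8·(y − 3) = 0.
Expanding: -x + 8*y - 27 = 0.


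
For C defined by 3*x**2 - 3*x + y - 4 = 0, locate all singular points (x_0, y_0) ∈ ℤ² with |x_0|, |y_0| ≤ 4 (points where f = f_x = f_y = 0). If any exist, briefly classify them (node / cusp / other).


No singular points in the scanned grid; C is smooth there.

Compute partial derivatives:
  f_x = 6*x - 3.
  f_y = 1.
f_y = 1 is a nonzero constant, so f_y never vanishes: no point (x, y) can satisfy f = f_x = f_y = 0. In particular no (x, y) ∈ {−4, ..., 4}² is singular; the curve is smooth.


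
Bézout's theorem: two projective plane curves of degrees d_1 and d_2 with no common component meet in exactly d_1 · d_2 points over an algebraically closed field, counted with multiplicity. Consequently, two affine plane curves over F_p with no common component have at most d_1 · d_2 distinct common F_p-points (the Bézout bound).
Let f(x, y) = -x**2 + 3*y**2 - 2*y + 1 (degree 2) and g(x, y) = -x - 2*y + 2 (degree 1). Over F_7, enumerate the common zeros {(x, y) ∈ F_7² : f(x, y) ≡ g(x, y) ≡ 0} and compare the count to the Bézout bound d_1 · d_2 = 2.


Common zeros: ∅; count = 0; Bézout bound = 2.

deg(f) = 2, deg(g) = 1, so Bézout bound = 2.
Scan x ∈ F_7. For each x, list the y ∈ F_7 with f(x, y) ≡ 0 and those with g(x, y) ≡ 0 (mod 7); the common zeros in that column are the intersection.
  x = 0: f ≡ 0 at y ∈ ∅; g ≡ 0 at y ∈ {1}; common: ∅.
  x = 1: f ≡ 0 at y ∈ {0, 3}; g ≡ 0 at y ∈ {4}; common: ∅.
  x = 2: f ≡ 0 at y ∈ ∅; g ≡ 0 at y ∈ {0}; common: ∅.
  x = 3: f ≡ 0 at y ∈ {1, 2}; g ≡ 0 at y ∈ {3}; common: ∅.
  x = 4: f ≡ 0 at y ∈ {1, 2}; g ≡ 0 at y ∈ {6}; common: ∅.
  x = 5: f ≡ 0 at y ∈ ∅; g ≡ 0 at y ∈ {2}; common: ∅.
  x = 6: f ≡ 0 at y ∈ {0, 3}; g ≡ 0 at y ∈ {5}; common: ∅.
Collecting: common zeros = ∅, so the count is 0.
Comparison with the Bézout bound: 0 ≤ 2 = deg(f)·deg(g), as expected for curves with no common component (the affine F_7-count falls short of the bound because intersections may lie at infinity, over extension fields, or carry multiplicity).


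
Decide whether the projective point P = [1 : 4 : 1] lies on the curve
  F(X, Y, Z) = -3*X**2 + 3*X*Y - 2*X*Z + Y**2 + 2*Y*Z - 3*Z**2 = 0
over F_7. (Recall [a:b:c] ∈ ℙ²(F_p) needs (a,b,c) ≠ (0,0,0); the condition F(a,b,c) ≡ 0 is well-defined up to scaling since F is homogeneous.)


F(1,4,1) ≡ 0 (mod 7); P is on the curve.

Evaluate F(1, 4, 1) term-by-term (mod 7).
  -3*X**2 ↦ -3·1·1·1 = -3
  3*X*Y ↦ 3·1·4·1 = 12
  -2*X*Z ↦ -2·1·1·1 = -2
  Y**2 ↦ 1·1·16·1 = 16
  2*Y*Z ↦ 2·1·4·1 = 8
  -3*Z**2 ↦ -3·1·1·1 = -3
Sum: F(1, 4, 1) = (-3) + (12) + (-2) + (16) + (8) + (-3) = 28.
Reducing mod 7: 28 ≡ 0 (mod 7).
Since F(a, b, c) ≡ 0 (mod 7), P lies on the curve.


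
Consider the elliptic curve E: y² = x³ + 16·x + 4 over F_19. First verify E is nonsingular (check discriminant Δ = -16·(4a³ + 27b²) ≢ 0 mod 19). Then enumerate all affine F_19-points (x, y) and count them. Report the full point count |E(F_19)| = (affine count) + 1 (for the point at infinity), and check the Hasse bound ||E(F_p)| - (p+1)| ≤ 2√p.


Affine points = {(0, 2), (0, 17), (2, 5), (2, 14), (5, 0), (8, 6), (8, 13), (10, 9), (10, 10), (12, 9), (12, 10), (15, 3), (15, 16), (16, 9), (16, 10), (18, 5), (18, 14)}; affine count = 17; |E(F_19)| = 18.

Discriminant check: Δ ∝ 4a³ + 27b² = 4·16³ + 27·4² = 4·4096 + 27·16 ≡ 1 (mod 19). Nonzero ⇒ E is nonsingular.
For each x ∈ F_19, compute rhs = x³ + 16·x + 4 mod 19, then count y ∈ F_19 with y² ≡ rhs.
  x = 0: rhs = 4, matching y values: 2, 17 (2 points).
  x = 1: rhs = 2, matching y values: none (0 points).
  x = 2: rhs = 6, matching y values: 5, 14 (2 points).
  x = 3: rhs = 3, matching y values: none (0 points).
  x = 4: rhs = 18, matching y values: none (0 points).
  x = 5: rhs = 0, matching y values: 0 (1 points).
  x = 6: rhs = 12, matching y values: none (0 points).
  x = 7: rhs = 3, matching y values: none (0 points).
  x = 8: rhs = 17, matching y values: 6, 13 (2 points).
  x = 9: rhs = 3, matching y values: none (0 points).
  x = 10: rhs = 5, matching y values: 9, 10 (2 points).
  x = 11: rhs = 10, matching y values: none (0 points).
  x = 12: rhs = 5, matching y values: 9, 10 (2 points).
  x = 13: rhs = 15, matching y values: none (0 points).
  x = 14: rhs = 8, matching y values: none (0 points).
  x = 15: rhs = 9, matching y values: 3, 16 (2 points).
  x = 16: rhs = 5, matching y values: 9, 10 (2 points).
  x = 17: rhs = 2, matching y values: none (0 points).
  x = 18: rhs = 6, matching y values: 5, 14 (2 points).
Total affine count: 17.
Full point count |E(F_19)| = 17 + 1 = 18.
Hasse bound: |18 − (19+1)| = |-2| = 2 ≤ 2√19 ≈ 8.7178 ✓.


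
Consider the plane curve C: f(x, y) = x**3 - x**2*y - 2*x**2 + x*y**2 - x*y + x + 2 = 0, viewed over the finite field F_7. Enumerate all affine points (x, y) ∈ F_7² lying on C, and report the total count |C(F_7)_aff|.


Affine F_7-points: {(2, 1), (2, 2), (3, 0), (3, 4), (4, 2), (4, 3), (5, 2), (5, 4)}; count = 8.

For each of the 49 pairs (x, y) ∈ F_7², evaluate f(x, y) mod 7. Record the zeros.
  x = 0: [0↦2, 1↦2, 2↦2, 3↦2, 4↦2, 5↦2, 6↦2]  zeros at y ∈ ∅
  x = 1: [0↦2, 1↦1, 2↦2, 3↦5, 4↦3, 5↦3, 6↦5]  zeros at y ∈ ∅
  x = 2: [0↦4, 1↦0, 2↦0, 3↦4, 4↦5, 5↦3, 6↦5]  zeros at y ∈ {1, 2}
  x = 3: [0↦0, 1↦5, 2↦2, 3↦5, 4↦0, 5↦1, 6↦1]  zeros at y ∈ {0, 4}
  x = 4: [0↦3, 1↦1, 2↦0, 3↦0, 4↦1, 5↦3, 6↦6]  zeros at y ∈ {2, 3}
  x = 5: [0↦5, 1↦1, 2↦0, 3↦2, 4↦0, 5↦1, 6↦5]  zeros at y ∈ {2, 4}
  x = 6: [0↦5, 1↦4, 2↦1, 3↦3, 4↦3, 5↦1, 6↦4]  zeros at y ∈ ∅
Collecting zeros: affine points = {(2, 1), (2, 2), (3, 0), (3, 4), (4, 2), (4, 3), (5, 2), (5, 4)}.
Total count |C(F_7)_aff| = 8.


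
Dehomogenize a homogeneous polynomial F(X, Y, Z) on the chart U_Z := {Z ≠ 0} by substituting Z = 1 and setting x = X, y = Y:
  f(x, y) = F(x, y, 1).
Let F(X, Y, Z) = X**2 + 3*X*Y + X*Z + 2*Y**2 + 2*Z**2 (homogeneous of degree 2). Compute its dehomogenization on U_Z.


f(x, y) = x**2 + 3*x*y + x + 2*y**2 + 2

On U_Z we set Z = 1. Each monomial c·X^i·Y^j·Z^k in F becomes c·x^i·y^j·1^k = c·x^i·y^j.
Substituting Z = 1: F(X, Y, 1) = x**2 + 3*x*y + x + 2*y**2 + 2.
Note: deg(f) ≤ deg(F) = 2; strict inequality happens when F is divisible by Z (lost terms).


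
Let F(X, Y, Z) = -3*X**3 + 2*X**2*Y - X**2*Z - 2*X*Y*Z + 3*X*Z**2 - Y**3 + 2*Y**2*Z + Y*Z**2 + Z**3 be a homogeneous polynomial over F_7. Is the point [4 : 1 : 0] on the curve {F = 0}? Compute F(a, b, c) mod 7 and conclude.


F(4,1,0) ≡ 0 (mod 7); P is on the curve.

Evaluate F(4, 1, 0) term-by-term (mod 7).
  -3*X**3 ↦ -3·64·1·1 = -192
  2*X**2*Y ↦ 2·16·1·1 = 32
  -X**2*Z ↦ -1·16·1·0 = 0
  -2*X*Y*Z ↦ -2·4·1·0 = 0
  3*X*Z**2 ↦ 3·4·1·0 = 0
  -Y**3 ↦ -1·1·1·1 = -1
  2*Y**2*Z ↦ 2·1·1·0 = 0
  Y*Z**2 ↦ 1·1·1·0 = 0
  Z**3 ↦ 1·1·1·0 = 0
Sum: F(4, 1, 0) = (-192) + (32) + (0) + (0) + (0) + (-1) + (0) + (0) + (0) = -161.
Reducing mod 7: -161 ≡ 0 (mod 7).
Since F(a, b, c) ≡ 0 (mod 7), P lies on the curve.


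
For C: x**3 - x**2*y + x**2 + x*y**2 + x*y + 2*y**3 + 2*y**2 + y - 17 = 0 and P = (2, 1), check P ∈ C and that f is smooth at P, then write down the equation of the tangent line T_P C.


Tangent line at P: 14*x + 13*y - 41 = 0.

Step 1: f(2, 1) = 0, so P lies on C.
Step 2: partial derivatives
  f_x(x, y) = 3*x**2 - 2*x*y + 2*x + y**2 + y, f_y(x, y) = -x**2 + 2*x*y + x + 6*y**2 + 4*y + 1.
  f_x(P) = 14, f_y(P) = 13 (gradient nonzero, so P is smooth).
Step 3: tangent line at P: 14·(x − 2) + 13·(y − 1) = 0.
Expanding: 14*x + 13*y - 41 = 0.


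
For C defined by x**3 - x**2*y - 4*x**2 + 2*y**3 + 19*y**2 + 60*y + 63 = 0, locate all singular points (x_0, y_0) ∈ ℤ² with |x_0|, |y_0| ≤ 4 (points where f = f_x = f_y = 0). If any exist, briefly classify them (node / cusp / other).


Singular points: {(0, -3)}; classification: node.

Compute partial derivatives:
  f_x = 3*x**2 - 2*x*y - 8*x.
  f_y = -x**2 + 6*y**2 + 38*y + 60.
Scan x_0 ∈ {−4, ..., 4}. For each x_0, f_y(x_0, y) is a polynomial in y; find its integer roots y ∈ {−4, ..., 4}, then test f_x and f at those candidates.
  x = -4: f_y(-4, y) = 6*y**2 + 38*y + 44; no integer root y with |y| ≤ 4.
  x = -3: f_y(-3, y) = 6*y**2 + 38*y + 51; no integer root y with |y| ≤ 4.
  x = -2: f_y(-2, y) = 6*y**2 + 38*y + 56; vanishes at y ∈ {-4}. (-2, -4): f_x = 12 ≠ 0.
  x = -1: f_y(-1, y) = 6*y**2 + 38*y + 59; no integer root y with |y| ≤ 4.
  x = 0: f_y(0, y) = 6*y**2 + 38*y + 60; vanishes at y ∈ {-3}. (0, -3): f_x = 0, f = 0 — SINGULAR.
  x = 1: f_y(1, y) = 6*y**2 + 38*y + 59; no integer root y with |y| ≤ 4.
  x = 2: f_y(2, y) = 6*y**2 + 38*y + 56; vanishes at y ∈ {-4}. (2, -4): f_x = 12 ≠ 0.
  x = 3: f_y(3, y) = 6*y**2 + 38*y + 51; no integer root y with |y| ≤ 4.
  x = 4: f_y(4, y) = 6*y**2 + 38*y + 44; no integer root y with |y| ≤ 4.
Only singular point on the grid: (0, -3).
Classify: substitute x = 0 + u, y = -3 + v and expand: f = u**3 - u**2*v - u**2 + 2*v**3 + v**2.
No constant or linear terms (consistent with a singular point). Quadratic part: -u**2 + v**2. Cubic part: u**3 - u**2*v + 2*v**3.
The quadratic part v**2 - u**2 = (v − u)(v + u) splits into two distinct linear factors, so there are two distinct tangent lines y − -3 = ±(x − 0) — this is a node (ordinary double point).
Classification: node.


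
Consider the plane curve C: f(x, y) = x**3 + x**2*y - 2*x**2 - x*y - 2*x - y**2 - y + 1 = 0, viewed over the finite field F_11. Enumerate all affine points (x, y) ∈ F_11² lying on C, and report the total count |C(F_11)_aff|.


Affine F_11-points: {(0, 3), (0, 7), (1, 4), (1, 6), (2, 6), (4, 5), (4, 6), (5, 0), (5, 8), (6, 2), (6, 5), (9, 0), (9, 5), (10, 0), (10, 1)}; count = 15.

For each of the 121 pairs (x, y) ∈ F_11², evaluate f(x, y) mod 11. Record the zeros.
  x = 0: [0↦1, 1↦10, 2↦6, 3↦0, 4↦3, 5↦4, 6↦3, 7↦0, 8↦6, 9↦10, 10↦1]  zeros at y ∈ {3, 7}
  x = 1: [0↦9, 1↦7, 2↦3, 3↦8, 4↦0, 5↦1, 6↦0, 7↦8, 8↦3, 9↦7, 10↦9]  zeros at y ∈ {4, 6}
  x = 2: [0↦8, 1↦8, 2↦6, 3↦2, 4↦7, 5↦10, 6↦0, 7↦10, 8↦7, 9↦2, 10↦6]  zeros at y ∈ {6}
  x = 3: [0↦4, 1↦8, 2↦10, 3↦10, 4↦8, 5↦4, 6↦9, 7↦1, 8↦2, 9↦1, 10↦9]  zeros at y ∈ ∅
  x = 4: [0↦3, 1↦2, 2↦10, 3↦5, 4↦9, 5↦0, 6↦0, 7↦9, 8↦5, 9↦10, 10↦2]  zeros at y ∈ {5, 6}
  x = 5: [0↦0, 1↦7, 2↦1, 3↦4, 4↦5, 5↦4, 6↦1, 7↦7, 8↦0, 9↦2, 10↦2]  zeros at y ∈ {0, 8}
  x = 6: [0↦1, 1↦7, 2↦0, 3↦2, 4↦2, 5↦0, 6↦7, 7↦1, 8↦4, 9↦5, 10↦4]  zeros at y ∈ {2, 5}
  x = 7: [0↦1, 1↦8, 2↦2, 3↦5, 4↦6, 5↦5, 6↦2, 7↦8, 8↦1, 9↦3, 10↦3]  zeros at y ∈ ∅
  x = 8: [0↦6, 1↦5, 2↦2, 3↦8, 4↦1, 5↦3, 6↦3, 7↦1, 8↦8, 9↦2, 10↦5]  zeros at y ∈ ∅
  x = 9: [0↦0, 1↦4, 2↦6, 3↦6, 4↦4, 5↦0, 6↦5, 7↦8, 8↦9, 9↦8, 10↦5]  zeros at y ∈ {0, 5}
  x = 10: [0↦0, 1↦0, 2↦9, 3↦5, 4↦10, 5↦2, 6↦3, 7↦2, 8↦10, 9↦5, 10↦9]  zeros at y ∈ {0, 1}
Collecting zeros: affine points = {(0, 3), (0, 7), (1, 4), (1, 6), (2, 6), (4, 5), (4, 6), (5, 0), (5, 8), (6, 2), (6, 5), (9, 0), (9, 5), (10, 0), (10, 1)}.
Total count |C(F_11)_aff| = 15.


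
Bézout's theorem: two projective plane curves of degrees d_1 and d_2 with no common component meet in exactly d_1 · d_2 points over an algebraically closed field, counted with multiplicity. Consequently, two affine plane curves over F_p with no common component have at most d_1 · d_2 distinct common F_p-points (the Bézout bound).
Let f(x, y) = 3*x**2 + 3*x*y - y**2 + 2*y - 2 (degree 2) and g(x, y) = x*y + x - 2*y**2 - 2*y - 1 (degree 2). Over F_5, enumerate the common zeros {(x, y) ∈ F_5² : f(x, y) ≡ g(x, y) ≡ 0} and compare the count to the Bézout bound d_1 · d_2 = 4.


Common zeros: {(0, 3)}; count = 1; Bézout bound = 4.

deg(f) = 2, deg(g) = 2, so Bézout bound = 4.
Scan x ∈ F_5. For each x, list the y ∈ F_5 with f(x, y) ≡ 0 and those with g(x, y) ≡ 0 (mod 5); the common zeros in that column are the intersection.
  x = 0: f ≡ 0 at y ∈ {3, 4}; g ≡ 0 at y ∈ {1, 3}; common: {3}.
  x = 1: f ≡ 0 at y ∈ {1, 4}; g ≡ 0 at y ∈ {0, 2}; common: ∅.
  x = 2: f ≡ 0 at y ∈ {0, 3}; g ≡ 0 at y ∈ ∅; common: ∅.
  x = 3: f ≡ 0 at y ∈ {0, 1}; g ≡ 0 at y ∈ ∅; common: ∅.
  x = 4: f ≡ 0 at y ∈ {2}; g ≡ 0 at y ∈ ∅; common: ∅.
Collecting: common zeros = {(0, 3)}, so the count is 1.
Comparison with the Bézout bound: 1 ≤ 4 = deg(f)·deg(g), as expected for curves with no common component (the affine F_5-count falls short of the bound because intersections may lie at infinity, over extension fields, or carry multiplicity).


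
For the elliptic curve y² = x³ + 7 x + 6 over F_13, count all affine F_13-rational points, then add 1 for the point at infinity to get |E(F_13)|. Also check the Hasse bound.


Affine points = {(1, 1), (1, 12), (5, 6), (5, 7), (6, 2), (6, 11), (10, 6), (10, 7), (11, 6), (11, 7)}; affine count = 10; |E(F_13)| = 11.

Discriminant check: Δ ∝ 4a³ + 27b² = 4·7³ + 27·6² = 4·343 + 27·36 ≡ 4 (mod 13). Nonzero ⇒ E is nonsingular.
For each x ∈ F_13, compute rhs = x³ + 7·x + 6 mod 13, then count y ∈ F_13 with y² ≡ rhs.
  x = 0: rhs = 6, matching y values: none (0 points).
  x = 1: rhs = 1, matching y values: 1, 12 (2 points).
  x = 2: rhs = 2, matching y values: none (0 points).
  x = 3: rhs = 2, matching y values: none (0 points).
  x = 4: rhs = 7, matching y values: none (0 points).
  x = 5: rhs = 10, matching y values: 6, 7 (2 points).
  x = 6: rhs = 4, matching y values: 2, 11 (2 points).
  x = 7: rhs = 8, matching y values: none (0 points).
  x = 8: rhs = 2, matching y values: none (0 points).
  x = 9: rhs = 5, matching y values: none (0 points).
  x = 10: rhs = 10, matching y values: 6, 7 (2 points).
  x = 11: rhs = 10, matching y values: 6, 7 (2 points).
  x = 12: rhs = 11, matching y values: none (0 points).
Total affine count: 10.
Full point count |E(F_13)| = 10 + 1 = 11.
Hasse bound: |11 − (13+1)| = |-3| = 3 ≤ 2√13 ≈ 7.2111 ✓.


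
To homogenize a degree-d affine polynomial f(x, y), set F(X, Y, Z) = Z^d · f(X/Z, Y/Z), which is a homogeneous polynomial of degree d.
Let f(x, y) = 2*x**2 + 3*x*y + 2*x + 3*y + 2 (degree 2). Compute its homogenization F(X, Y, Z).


F(X, Y, Z) = 2*X**2 + 3*X*Y + 2*X*Z + 3*Y*Z + 2*Z**2

deg(f) = 2.
Substitute x = X/Z, y = Y/Z into f, then multiply by Z^2.
  monomial 2·x^2·y^0 ↦ 2·X^2·Y^0·Z^0.
  monomial 3·x^1·y^1 ↦ 3·X^1·Y^1·Z^0.
  monomial 2·x^1·y^0 ↦ 2·X^1·Y^0·Z^1.
  monomial 3·x^0·y^1 ↦ 3·X^0·Y^1·Z^1.
  monomial 2·x^0·y^0 ↦ 2·X^0·Y^0·Z^2.
Collecting: F(X, Y, Z) = 2*X**2 + 3*X*Y + 2*X*Z + 3*Y*Z + 2*Z**2.


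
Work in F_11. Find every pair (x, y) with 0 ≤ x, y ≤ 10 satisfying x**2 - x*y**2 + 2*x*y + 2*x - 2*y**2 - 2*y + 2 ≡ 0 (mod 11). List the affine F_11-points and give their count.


Affine F_11-points: {(0, 3), (0, 7), (1, 3), (1, 8), (3, 5), (3, 9), (4, 6), (5, 10), (7, 6), (7, 10), (8, 4), (9, 4), (10, 2), (10, 5)}; count = 14.

For each of the 121 pairs (x, y) ∈ F_11², evaluate f(x, y) mod 11. Record the zeros.
  x = 0: [0↦2, 1↦9, 2↦1, 3↦0, 4↦6, 5↦8, 6↦6, 7↦0, 8↦1, 9↦9, 10↦2]  zeros at y ∈ {3, 7}
  x = 1: [0↦5, 1↦2, 2↦4, 3↦0, 4↦1, 5↦7, 6↦7, 7↦1, 8↦0, 9↦4, 10↦2]  zeros at y ∈ {3, 8}
  x = 2: [0↦10, 1↦8, 2↦9, 3↦2, 4↦9, 5↦8, 6↦10, 7↦4, 8↦1, 9↦1, 10↦4]  zeros at y ∈ ∅
  x = 3: [0↦6, 1↦5, 2↦5, 3↦6, 4↦8, 5↦0, 6↦4, 7↦9, 8↦4, 9↦0, 10↦8]  zeros at y ∈ {5, 9}
  x = 4: [0↦4, 1↦4, 2↦3, 3↦1, 4↦9, 5↦5, 6↦0, 7↦5, 8↦9, 9↦1, 10↦3]  zeros at y ∈ {6}
  x = 5: [0↦4, 1↦5, 2↦3, 3↦9, 4↦1, 5↦1, 6↦9, 7↦3, 8↦5, 9↦4, 10↦0]  zeros at y ∈ {10}
  x = 6: [0↦6, 1↦8, 2↦5, 3↦8, 4↦6, 5↦10, 6↦9, 7↦3, 8↦3, 9↦9, 10↦10]  zeros at y ∈ ∅
  x = 7: [0↦10, 1↦2, 2↦9, 3↦9, 4↦2, 5↦10, 6↦0, 7↦5, 8↦3, 9↦5, 10↦0]  zeros at y ∈ {6, 10}
  x = 8: [0↦5, 1↦9, 2↦4, 3↦1, 4↦0, 5↦1, 6↦4, 7↦9, 8↦5, 9↦3, 10↦3]  zeros at y ∈ {4}
  x = 9: [0↦2, 1↦7, 2↦1, 3↦6, 4↦0, 5↦5, 6↦10, 7↦4, 8↦9, 9↦3, 10↦8]  zeros at y ∈ {4}
  x = 10: [0↦1, 1↦7, 2↦0, 3↦2, 4↦2, 5↦0, 6↦7, 7↦1, 8↦4, 9↦5, 10↦4]  zeros at y ∈ {2, 5}
Collecting zeros: affine points = {(0, 3), (0, 7), (1, 3), (1, 8), (3, 5), (3, 9), (4, 6), (5, 10), (7, 6), (7, 10), (8, 4), (9, 4), (10, 2), (10, 5)}.
Total count |C(F_11)_aff| = 14.


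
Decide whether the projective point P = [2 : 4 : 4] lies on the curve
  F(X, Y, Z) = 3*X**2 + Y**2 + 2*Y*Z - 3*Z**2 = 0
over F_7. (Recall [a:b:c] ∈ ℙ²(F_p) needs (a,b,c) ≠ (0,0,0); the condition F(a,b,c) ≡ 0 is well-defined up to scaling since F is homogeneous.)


F(2,4,4) ≡ 5 (mod 7); P is NOT on the curve.

Evaluate F(2, 4, 4) term-by-term (mod 7).
  3*X**2 ↦ 3·4·1·1 = 12
  Y**2 ↦ 1·1·16·1 = 16
  2*Y*Z ↦ 2·1·4·4 = 32
  -3*Z**2 ↦ -3·1·1·16 = -48
Sum: F(2, 4, 4) = (12) + (16) + (32) + (-48) = 12.
Reducing mod 7: 12 ≡ 5 (mod 7).
Since F(a, b, c) ≡ 5 ≠ 0 (mod 7), P does NOT lie on the curve.


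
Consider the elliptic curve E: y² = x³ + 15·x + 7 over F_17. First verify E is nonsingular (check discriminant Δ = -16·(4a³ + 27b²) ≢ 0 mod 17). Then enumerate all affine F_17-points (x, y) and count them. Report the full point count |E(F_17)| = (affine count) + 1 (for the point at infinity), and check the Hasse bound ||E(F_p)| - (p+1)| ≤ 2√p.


Affine points = {(7, 8), (7, 9), (9, 2), (9, 15), (10, 1), (10, 16), (13, 6), (13, 11), (16, 5), (16, 12)}; affine count = 10; |E(F_17)| = 11.

Discriminant check: Δ ∝ 4a³ + 27b² = 4·15³ + 27·7² = 4·3375 + 27·49 ≡ 16 (mod 17). Nonzero ⇒ E is nonsingular.
For each x ∈ F_17, compute rhs = x³ + 15·x + 7 mod 17, then count y ∈ F_17 with y² ≡ rhs.
  x = 0: rhs = 7, matching y values: none (0 points).
  x = 1: rhs = 6, matching y values: none (0 points).
  x = 2: rhs = 11, matching y values: none (0 points).
  x = 3: rhs = 11, matching y values: none (0 points).
  x = 4: rhs = 12, matching y values: none (0 points).
  x = 5: rhs = 3, matching y values: none (0 points).
  x = 6: rhs = 7, matching y values: none (0 points).
  x = 7: rhs = 13, matching y values: 8, 9 (2 points).
  x = 8: rhs = 10, matching y values: none (0 points).
  x = 9: rhs = 4, matching y values: 2, 15 (2 points).
  x = 10: rhs = 1, matching y values: 1, 16 (2 points).
  x = 11: rhs = 7, matching y values: none (0 points).
  x = 12: rhs = 11, matching y values: none (0 points).
  x = 13: rhs = 2, matching y values: 6, 11 (2 points).
  x = 14: rhs = 3, matching y values: none (0 points).
  x = 15: rhs = 3, matching y values: none (0 points).
  x = 16: rhs = 8, matching y values: 5, 12 (2 points).
Total affine count: 10.
Full point count |E(F_17)| = 10 + 1 = 11.
Hasse bound: |11 − (17+1)| = |-7| = 7 ≤ 2√17 ≈ 8.2462 ✓.


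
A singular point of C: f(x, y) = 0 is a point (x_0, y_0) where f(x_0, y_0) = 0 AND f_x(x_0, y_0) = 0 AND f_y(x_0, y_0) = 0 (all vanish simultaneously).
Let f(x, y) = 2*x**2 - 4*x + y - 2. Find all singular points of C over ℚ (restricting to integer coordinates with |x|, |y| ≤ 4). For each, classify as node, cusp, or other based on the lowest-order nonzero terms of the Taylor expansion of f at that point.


No singular points in the scanned grid; C is smooth there.

Compute partial derivatives:
  f_x = 4*x - 4.
  f_y = 1.
f_y = 1 is a nonzero constant, so f_y never vanishes: no point (x, y) can satisfy f = f_x = f_y = 0. In particular no (x, y) ∈ {−4, ..., 4}² is singular; the curve is smooth.


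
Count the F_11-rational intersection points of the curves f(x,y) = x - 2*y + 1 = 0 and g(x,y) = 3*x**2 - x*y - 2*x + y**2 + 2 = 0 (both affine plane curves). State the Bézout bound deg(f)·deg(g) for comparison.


Common zeros: {(8, 10)}; count = 1; Bézout bound = 2.

deg(f) = 1, deg(g) = 2, so Bézout bound = 2.
Scan x ∈ F_11. For each x, list the y ∈ F_11 with f(x, y) ≡ 0 and those with g(x, y) ≡ 0 (mod 11); the common zeros in that column are the intersection.
  x = 0: f ≡ 0 at y ∈ {6}; g ≡ 0 at y ∈ {3, 8}; common: ∅.
  x = 1: f ≡ 0 at y ∈ {1}; g ≡ 0 at y ∈ {6}; common: ∅.
  x = 2: f ≡ 0 at y ∈ {7}; g ≡ 0 at y ∈ ∅; common: ∅.
  x = 3: f ≡ 0 at y ∈ {2}; g ≡ 0 at y ∈ {5, 9}; common: ∅.
  x = 4: f ≡ 0 at y ∈ {8}; g ≡ 0 at y ∈ ∅; common: ∅.
  x = 5: f ≡ 0 at y ∈ {3}; g ≡ 0 at y ∈ ∅; common: ∅.
  x = 6: f ≡ 0 at y ∈ {9}; g ≡ 0 at y ∈ ∅; common: ∅.
  x = 7: f ≡ 0 at y ∈ {4}; g ≡ 0 at y ∈ {8, 10}; common: ∅.
  x = 8: f ≡ 0 at y ∈ {10}; g ≡ 0 at y ∈ {9, 10}; common: {10}.
  x = 9: f ≡ 0 at y ∈ {5}; g ≡ 0 at y ∈ {3, 6}; common: ∅.
  x = 10: f ≡ 0 at y ∈ {0}; g ≡ 0 at y ∈ ∅; common: ∅.
Collecting: common zeros = {(8, 10)}, so the count is 1.
Comparison with the Bézout bound: 1 ≤ 2 = deg(f)·deg(g), as expected for curves with no common component (the affine F_11-count falls short of the bound because intersections may lie at infinity, over extension fields, or carry multiplicity).


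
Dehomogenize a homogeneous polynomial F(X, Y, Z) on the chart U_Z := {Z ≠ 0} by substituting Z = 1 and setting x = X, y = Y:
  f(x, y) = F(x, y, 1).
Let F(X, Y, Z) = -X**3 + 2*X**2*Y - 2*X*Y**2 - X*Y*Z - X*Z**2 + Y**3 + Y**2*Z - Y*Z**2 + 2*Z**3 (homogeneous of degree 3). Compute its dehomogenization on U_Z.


f(x, y) = -x**3 + 2*x**2*y - 2*x*y**2 - x*y - x + y**3 + y**2 - y + 2

On U_Z we set Z = 1. Each monomial c·X^i·Y^j·Z^k in F becomes c·x^i·y^j·1^k = c·x^i·y^j.
Substituting Z = 1: F(X, Y, 1) = -x**3 + 2*x**2*y - 2*x*y**2 - x*y - x + y**3 + y**2 - y + 2.
Note: deg(f) ≤ deg(F) = 3; strict inequality happens when F is divisible by Z (lost terms).
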